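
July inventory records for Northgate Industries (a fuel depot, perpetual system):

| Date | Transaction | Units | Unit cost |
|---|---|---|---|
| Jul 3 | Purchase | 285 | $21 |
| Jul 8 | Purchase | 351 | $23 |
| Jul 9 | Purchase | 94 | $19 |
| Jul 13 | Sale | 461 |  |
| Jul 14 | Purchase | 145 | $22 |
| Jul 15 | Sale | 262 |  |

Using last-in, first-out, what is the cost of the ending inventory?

Ending inventory = $3,192

Jul 13, 461 sold [LIFO — newest first]: 94 @ $19 + 351 @ $23 + 16 @ $21 = $10,195
Jul 15, 262 sold [LIFO — newest first]: 145 @ $22 + 117 @ $21 = $5,647
Total COGS = $10,195 + $5,647 = $15,842
Ending inventory: 152 @ $21 = $3,192
Check: goods available $19,034 = COGS $15,842 + ending $3,192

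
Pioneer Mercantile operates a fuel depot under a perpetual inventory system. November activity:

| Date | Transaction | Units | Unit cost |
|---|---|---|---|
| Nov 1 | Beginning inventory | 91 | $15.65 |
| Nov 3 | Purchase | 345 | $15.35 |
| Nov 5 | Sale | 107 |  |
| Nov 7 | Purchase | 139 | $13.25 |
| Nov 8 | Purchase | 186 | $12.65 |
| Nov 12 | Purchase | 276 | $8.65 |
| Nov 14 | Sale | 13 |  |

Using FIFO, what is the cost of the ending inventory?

Ending inventory = $11,432.65

Nov 5, 107 sold [FIFO — oldest first]: 91 @ $15.65 + 16 @ $15.35 = $1,669.75
Nov 14, 13 sold [FIFO — oldest first]: 13 @ $15.35 = $199.55
Total COGS = $1,669.75 + $199.55 = $1,869.30
Ending inventory: 316 @ $15.35 + 139 @ $13.25 + 186 @ $12.65 + 276 @ $8.65 = $11,432.65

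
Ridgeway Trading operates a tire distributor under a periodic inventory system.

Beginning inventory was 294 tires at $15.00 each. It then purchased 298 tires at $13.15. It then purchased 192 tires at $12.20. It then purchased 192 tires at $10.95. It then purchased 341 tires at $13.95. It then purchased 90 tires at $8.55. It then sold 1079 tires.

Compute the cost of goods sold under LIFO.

Sale 1 (1079) [LIFO — newest first]: 90 @ $8.55 + 341 @ $13.95 + 192 @ $10.95 + 192 @ $12.20 + 264 @ $13.15 = $13,442.85
Ending inventory: 294 @ $15.00 + 34 @ $13.15 = $4,857.10

COGS = $13,442.85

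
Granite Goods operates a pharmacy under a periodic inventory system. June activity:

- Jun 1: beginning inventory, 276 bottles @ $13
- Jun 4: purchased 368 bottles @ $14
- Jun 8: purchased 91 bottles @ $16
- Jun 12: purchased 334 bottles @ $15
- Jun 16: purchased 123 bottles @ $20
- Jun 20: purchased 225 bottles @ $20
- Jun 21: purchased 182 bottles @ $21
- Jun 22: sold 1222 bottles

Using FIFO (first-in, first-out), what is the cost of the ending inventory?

Ending inventory = $7,722

Jun 22, 1222 sold [FIFO — oldest first]: 276 @ $13 + 368 @ $14 + 91 @ $16 + 334 @ $15 + 123 @ $20 + 30 @ $20 = $18,266
Ending inventory: 195 @ $20 + 182 @ $21 = $7,722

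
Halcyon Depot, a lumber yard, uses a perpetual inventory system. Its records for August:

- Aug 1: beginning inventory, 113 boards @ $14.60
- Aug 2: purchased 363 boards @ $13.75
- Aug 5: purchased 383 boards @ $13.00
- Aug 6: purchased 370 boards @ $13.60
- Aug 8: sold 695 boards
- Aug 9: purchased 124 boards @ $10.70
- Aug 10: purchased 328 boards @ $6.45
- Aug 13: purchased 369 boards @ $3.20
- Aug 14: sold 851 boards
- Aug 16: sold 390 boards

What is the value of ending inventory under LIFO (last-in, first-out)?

Ending inventory = $1,663.55

Aug 8, 695 sold [LIFO — newest first]: 370 @ $13.60 + 325 @ $13.00 = $9,257.00
Aug 14, 851 sold [LIFO — newest first]: 369 @ $3.20 + 328 @ $6.45 + 124 @ $10.70 + 30 @ $13.00 = $5,013.20
Aug 16, 390 sold [LIFO — newest first]: 28 @ $13.00 + 362 @ $13.75 = $5,341.50
Total COGS = $9,257.00 + $5,013.20 + $5,341.50 = $19,611.70
Ending inventory: 113 @ $14.60 + 1 @ $13.75 = $1,663.55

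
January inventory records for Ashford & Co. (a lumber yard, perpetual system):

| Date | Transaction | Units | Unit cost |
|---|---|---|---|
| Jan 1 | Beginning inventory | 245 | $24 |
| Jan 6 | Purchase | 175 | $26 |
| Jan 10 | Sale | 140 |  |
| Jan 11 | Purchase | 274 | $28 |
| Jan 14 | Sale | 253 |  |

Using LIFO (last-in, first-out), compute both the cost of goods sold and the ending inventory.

COGS = $10,724; ending inventory = $7,378

Jan 10, 140 sold [LIFO — newest first]: 140 @ $26 = $3,640
Jan 14, 253 sold [LIFO — newest first]: 253 @ $28 = $7,084
Total COGS = $3,640 + $7,084 = $10,724
Ending inventory: 245 @ $24 + 35 @ $26 + 21 @ $28 = $7,378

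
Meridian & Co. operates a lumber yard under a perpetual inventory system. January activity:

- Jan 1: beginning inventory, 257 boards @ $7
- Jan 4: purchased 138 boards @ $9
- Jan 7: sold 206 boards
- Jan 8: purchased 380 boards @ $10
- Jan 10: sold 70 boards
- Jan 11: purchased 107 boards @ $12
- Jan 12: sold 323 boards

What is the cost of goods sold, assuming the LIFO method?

Jan 7, 206 sold [LIFO — newest first]: 138 @ $9 + 68 @ $7 = $1,718
Jan 10, 70 sold [LIFO — newest first]: 70 @ $10 = $700
Jan 12, 323 sold [LIFO — newest first]: 107 @ $12 + 216 @ $10 = $3,444
Total COGS = $1,718 + $700 + $3,444 = $5,862
Ending inventory: 189 @ $7 + 94 @ $10 = $2,263

COGS = $5,862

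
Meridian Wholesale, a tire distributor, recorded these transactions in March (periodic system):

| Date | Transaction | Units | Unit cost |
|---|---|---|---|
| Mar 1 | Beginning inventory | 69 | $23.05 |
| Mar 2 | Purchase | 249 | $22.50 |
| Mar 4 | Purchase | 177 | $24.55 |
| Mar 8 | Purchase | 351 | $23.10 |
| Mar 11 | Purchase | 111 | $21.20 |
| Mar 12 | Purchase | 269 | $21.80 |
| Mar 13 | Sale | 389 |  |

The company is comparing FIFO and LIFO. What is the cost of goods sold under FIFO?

FIFO COGS: 69 @ $23.05 + 249 @ $22.50 + 71 @ $24.55 = $8,936.00
LIFO COGS: 269 @ $21.80 + 111 @ $21.20 + 9 @ $23.10 = $8,425.30

COGS = $8,936.00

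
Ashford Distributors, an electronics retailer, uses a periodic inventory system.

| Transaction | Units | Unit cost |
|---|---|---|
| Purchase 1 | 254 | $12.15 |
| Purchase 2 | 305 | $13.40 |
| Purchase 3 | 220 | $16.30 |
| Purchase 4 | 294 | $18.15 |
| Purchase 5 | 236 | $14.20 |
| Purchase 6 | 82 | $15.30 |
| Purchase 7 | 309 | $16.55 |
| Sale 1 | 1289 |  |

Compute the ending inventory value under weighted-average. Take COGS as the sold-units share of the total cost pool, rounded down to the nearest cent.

Sale 1, sell 1289: 1289/1700 × $25,814.95 → $19,573.80
Ending inventory (cost pool remaining) = $6,241.15

Ending inventory = $6,241.15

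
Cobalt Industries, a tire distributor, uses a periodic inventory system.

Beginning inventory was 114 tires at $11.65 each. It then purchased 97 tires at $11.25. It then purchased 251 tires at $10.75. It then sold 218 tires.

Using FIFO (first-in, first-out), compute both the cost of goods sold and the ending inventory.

COGS = $2,494.60; ending inventory = $2,623.00

Sale 1 (218) [FIFO — oldest first]: 114 @ $11.65 + 97 @ $11.25 + 7 @ $10.75 = $2,494.60
Ending inventory: 244 @ $10.75 = $2,623.00
Check: goods available $5,117.60 = COGS $2,494.60 + ending $2,623.00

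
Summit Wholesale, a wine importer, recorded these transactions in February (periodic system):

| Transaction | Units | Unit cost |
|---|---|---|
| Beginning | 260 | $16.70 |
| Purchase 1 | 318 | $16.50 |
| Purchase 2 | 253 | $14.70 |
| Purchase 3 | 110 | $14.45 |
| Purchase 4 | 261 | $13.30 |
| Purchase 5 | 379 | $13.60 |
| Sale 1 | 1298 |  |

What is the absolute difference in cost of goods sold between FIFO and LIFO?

FIFO COGS: 260 @ $16.70 + 318 @ $16.50 + 253 @ $14.70 + 110 @ $14.45 + 261 @ $13.30 + 96 @ $13.60 = $19,674.50
LIFO COGS: 379 @ $13.60 + 261 @ $13.30 + 110 @ $14.45 + 253 @ $14.70 + 295 @ $16.50 = $18,801.80
Difference = |$19,674.50 − $18,801.80| = $872.70

$872.70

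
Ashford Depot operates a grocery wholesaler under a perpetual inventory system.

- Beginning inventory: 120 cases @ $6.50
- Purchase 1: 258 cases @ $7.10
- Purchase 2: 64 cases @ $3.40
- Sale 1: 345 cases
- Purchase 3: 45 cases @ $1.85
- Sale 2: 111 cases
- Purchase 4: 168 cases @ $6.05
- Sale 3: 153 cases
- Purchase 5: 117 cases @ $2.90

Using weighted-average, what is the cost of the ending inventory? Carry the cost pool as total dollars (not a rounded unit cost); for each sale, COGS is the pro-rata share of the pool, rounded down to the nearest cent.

After Beginning: 120 on hand, pool $780.00 (≈ $6.5000 each)
After Purchase 1: 378 on hand, pool $2,611.80 (≈ $6.9095 each)
After Purchase 2: 442 on hand, pool $2,829.40 (≈ $6.4014 each)
Sale 1, sell 345: 345/442 × $2,829.40 → $2,208.46
After Purchase 3: 142 on hand, pool $704.19 (≈ $4.9591 each)
Sale 2, sell 111: 111/142 × $704.19 → $550.45
After Purchase 4: 199 on hand, pool $1,170.14 (≈ $5.8801 each)
Sale 3, sell 153: 153/199 × $1,170.14 → $899.65
After Purchase 5: 163 on hand, pool $609.79 (≈ $3.7410 each)
Total COGS = $2,208.46 + $550.45 + $899.65 = $3,658.56
Ending inventory (cost pool remaining) = $609.79
Check: goods available $4,268.35 = COGS $3,658.56 + ending $609.79

Ending inventory = $609.79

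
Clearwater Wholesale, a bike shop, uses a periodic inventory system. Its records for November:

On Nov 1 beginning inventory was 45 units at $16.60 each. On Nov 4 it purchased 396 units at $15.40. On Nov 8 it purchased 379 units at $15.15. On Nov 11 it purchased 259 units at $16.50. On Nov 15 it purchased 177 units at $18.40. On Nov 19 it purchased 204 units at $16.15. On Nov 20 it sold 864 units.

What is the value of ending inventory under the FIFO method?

Nov 20, 864 sold [FIFO — oldest first]: 45 @ $16.60 + 396 @ $15.40 + 379 @ $15.15 + 44 @ $16.50 = $13,313.25
Ending inventory: 215 @ $16.50 + 177 @ $18.40 + 204 @ $16.15 = $10,098.90

Ending inventory = $10,098.90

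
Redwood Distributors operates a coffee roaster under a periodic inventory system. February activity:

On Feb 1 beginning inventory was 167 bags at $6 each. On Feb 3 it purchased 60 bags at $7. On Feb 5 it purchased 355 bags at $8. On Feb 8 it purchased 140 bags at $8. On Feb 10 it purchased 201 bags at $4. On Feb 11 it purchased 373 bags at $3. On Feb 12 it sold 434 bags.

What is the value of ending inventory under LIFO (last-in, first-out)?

Feb 12, 434 sold [LIFO — newest first]: 373 @ $3 + 61 @ $4 = $1,363
Ending inventory: 167 @ $6 + 60 @ $7 + 355 @ $8 + 140 @ $8 + 140 @ $4 = $5,942

Ending inventory = $5,942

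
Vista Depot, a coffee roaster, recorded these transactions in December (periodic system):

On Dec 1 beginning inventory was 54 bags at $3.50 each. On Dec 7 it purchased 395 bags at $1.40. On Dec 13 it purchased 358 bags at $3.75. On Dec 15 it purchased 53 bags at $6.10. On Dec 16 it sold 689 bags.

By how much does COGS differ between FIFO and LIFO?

$413.00

FIFO COGS: 54 @ $3.50 + 395 @ $1.40 + 240 @ $3.75 = $1,642.00
LIFO COGS: 53 @ $6.10 + 358 @ $3.75 + 278 @ $1.40 = $2,055.00
Difference = |$1,642.00 − $2,055.00| = $413.00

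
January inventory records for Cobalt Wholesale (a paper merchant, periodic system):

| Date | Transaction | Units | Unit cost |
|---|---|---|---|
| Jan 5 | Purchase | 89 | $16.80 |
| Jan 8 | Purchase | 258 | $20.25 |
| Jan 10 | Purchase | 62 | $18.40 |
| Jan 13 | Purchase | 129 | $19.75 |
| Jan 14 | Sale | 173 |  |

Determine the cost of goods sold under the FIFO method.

Jan 14, 173 sold [FIFO — oldest first]: 89 @ $16.80 + 84 @ $20.25 = $3,196.20
Ending inventory: 174 @ $20.25 + 62 @ $18.40 + 129 @ $19.75 = $7,212.05

COGS = $3,196.20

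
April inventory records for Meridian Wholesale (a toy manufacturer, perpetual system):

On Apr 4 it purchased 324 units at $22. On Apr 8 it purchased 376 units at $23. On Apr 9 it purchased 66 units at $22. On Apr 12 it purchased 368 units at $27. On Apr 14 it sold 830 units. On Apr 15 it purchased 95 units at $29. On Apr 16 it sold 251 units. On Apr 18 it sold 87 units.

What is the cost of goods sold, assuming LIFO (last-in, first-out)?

COGS = $28,577

Apr 14, 830 sold [LIFO — newest first]: 368 @ $27 + 66 @ $22 + 376 @ $23 + 20 @ $22 = $20,476
Apr 16, 251 sold [LIFO — newest first]: 95 @ $29 + 156 @ $22 = $6,187
Apr 18, 87 sold [LIFO — newest first]: 87 @ $22 = $1,914
Total COGS = $20,476 + $6,187 + $1,914 = $28,577
Ending inventory: 61 @ $22 = $1,342
Check: goods available $29,919 = COGS $28,577 + ending $1,342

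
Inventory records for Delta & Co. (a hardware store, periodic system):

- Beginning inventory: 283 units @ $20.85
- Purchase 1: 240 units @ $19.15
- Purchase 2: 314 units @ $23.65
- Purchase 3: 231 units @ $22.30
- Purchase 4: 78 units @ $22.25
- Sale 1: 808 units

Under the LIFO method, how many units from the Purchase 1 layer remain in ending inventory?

Sale 1 (808) [LIFO — newest first]: 78 @ $22.25 + 231 @ $22.30 + 314 @ $23.65 + 185 @ $19.15 = $17,855.65
Ending inventory: 283 @ $20.85 + 55 @ $19.15 = $6,953.80

55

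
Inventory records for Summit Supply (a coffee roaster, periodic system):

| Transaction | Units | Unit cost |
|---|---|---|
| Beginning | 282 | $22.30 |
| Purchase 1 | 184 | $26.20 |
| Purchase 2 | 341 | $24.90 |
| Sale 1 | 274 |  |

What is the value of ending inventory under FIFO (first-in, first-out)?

Ending inventory = $13,490.10

Sale 1 (274) [FIFO — oldest first]: 274 @ $22.30 = $6,110.20
Ending inventory: 8 @ $22.30 + 184 @ $26.20 + 341 @ $24.90 = $13,490.10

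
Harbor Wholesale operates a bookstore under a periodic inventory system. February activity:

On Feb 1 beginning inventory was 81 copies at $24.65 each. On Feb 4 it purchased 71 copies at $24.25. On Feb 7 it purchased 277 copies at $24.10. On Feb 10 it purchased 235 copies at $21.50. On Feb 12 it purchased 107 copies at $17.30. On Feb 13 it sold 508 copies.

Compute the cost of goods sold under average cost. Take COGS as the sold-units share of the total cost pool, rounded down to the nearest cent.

Feb 13, sell 508: 508/771 × $17,297.70 → $11,397.18
Ending inventory (cost pool remaining) = $5,900.52
Check: goods available $17,297.70 = COGS $11,397.18 + ending $5,900.52

COGS = $11,397.18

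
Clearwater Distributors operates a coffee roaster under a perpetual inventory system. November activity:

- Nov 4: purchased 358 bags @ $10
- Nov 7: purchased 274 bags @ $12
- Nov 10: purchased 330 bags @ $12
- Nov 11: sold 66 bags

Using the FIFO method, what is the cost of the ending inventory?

Ending inventory = $10,168

Nov 11, 66 sold [FIFO — oldest first]: 66 @ $10 = $660
Ending inventory: 292 @ $10 + 274 @ $12 + 330 @ $12 = $10,168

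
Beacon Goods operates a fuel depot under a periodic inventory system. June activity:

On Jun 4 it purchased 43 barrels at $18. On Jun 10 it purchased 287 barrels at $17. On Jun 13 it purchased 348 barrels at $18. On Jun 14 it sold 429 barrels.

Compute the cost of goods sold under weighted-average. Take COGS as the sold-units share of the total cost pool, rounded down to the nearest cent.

COGS = $7,540.40

Jun 14, sell 429: 429/678 × $11,917.00 → $7,540.40
Ending inventory (cost pool remaining) = $4,376.60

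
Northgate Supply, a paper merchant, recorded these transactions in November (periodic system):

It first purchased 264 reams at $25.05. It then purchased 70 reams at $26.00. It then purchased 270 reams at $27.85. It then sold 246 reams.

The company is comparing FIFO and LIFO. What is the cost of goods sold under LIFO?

COGS = $6,851.10

FIFO COGS: 246 @ $25.05 = $6,162.30
LIFO COGS: 246 @ $27.85 = $6,851.10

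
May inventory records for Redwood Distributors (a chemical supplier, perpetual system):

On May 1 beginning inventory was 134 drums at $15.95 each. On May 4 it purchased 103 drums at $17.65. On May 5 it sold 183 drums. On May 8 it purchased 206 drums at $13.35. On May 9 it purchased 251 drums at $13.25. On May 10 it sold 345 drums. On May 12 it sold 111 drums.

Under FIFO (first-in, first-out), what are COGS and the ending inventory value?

COGS = $9,302.35; ending inventory = $728.75

May 5, 183 sold [FIFO — oldest first]: 134 @ $15.95 + 49 @ $17.65 = $3,002.15
May 10, 345 sold [FIFO — oldest first]: 54 @ $17.65 + 206 @ $13.35 + 85 @ $13.25 = $4,829.45
May 12, 111 sold [FIFO — oldest first]: 111 @ $13.25 = $1,470.75
Total COGS = $3,002.15 + $4,829.45 + $1,470.75 = $9,302.35
Ending inventory: 55 @ $13.25 = $728.75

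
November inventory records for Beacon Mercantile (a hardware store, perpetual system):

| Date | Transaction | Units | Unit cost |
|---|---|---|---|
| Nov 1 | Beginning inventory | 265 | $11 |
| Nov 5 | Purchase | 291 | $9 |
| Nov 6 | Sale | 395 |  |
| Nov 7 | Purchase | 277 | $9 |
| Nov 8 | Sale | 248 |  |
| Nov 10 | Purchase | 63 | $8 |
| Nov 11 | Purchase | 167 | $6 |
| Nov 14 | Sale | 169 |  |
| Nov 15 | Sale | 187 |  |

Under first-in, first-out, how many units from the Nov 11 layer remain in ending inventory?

Nov 6, 395 sold [FIFO — oldest first]: 265 @ $11 + 130 @ $9 = $4,085
Nov 8, 248 sold [FIFO — oldest first]: 161 @ $9 + 87 @ $9 = $2,232
Nov 14, 169 sold [FIFO — oldest first]: 169 @ $9 = $1,521
Nov 15, 187 sold [FIFO — oldest first]: 21 @ $9 + 63 @ $8 + 103 @ $6 = $1,311
Total COGS = $4,085 + $2,232 + $1,521 + $1,311 = $9,149
Ending inventory: 64 @ $6 = $384

64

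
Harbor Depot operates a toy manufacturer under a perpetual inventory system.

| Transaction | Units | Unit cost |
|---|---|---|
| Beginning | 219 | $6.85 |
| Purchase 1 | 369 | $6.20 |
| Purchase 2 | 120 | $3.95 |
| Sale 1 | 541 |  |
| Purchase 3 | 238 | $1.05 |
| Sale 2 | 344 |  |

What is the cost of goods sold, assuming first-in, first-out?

Sale 1 (541) [FIFO — oldest first]: 219 @ $6.85 + 322 @ $6.20 = $3,496.55
Sale 2 (344) [FIFO — oldest first]: 47 @ $6.20 + 120 @ $3.95 + 177 @ $1.05 = $951.25
Total COGS = $3,496.55 + $951.25 = $4,447.80
Ending inventory: 61 @ $1.05 = $64.05
Check: goods available $4,511.85 = COGS $4,447.80 + ending $64.05

COGS = $4,447.80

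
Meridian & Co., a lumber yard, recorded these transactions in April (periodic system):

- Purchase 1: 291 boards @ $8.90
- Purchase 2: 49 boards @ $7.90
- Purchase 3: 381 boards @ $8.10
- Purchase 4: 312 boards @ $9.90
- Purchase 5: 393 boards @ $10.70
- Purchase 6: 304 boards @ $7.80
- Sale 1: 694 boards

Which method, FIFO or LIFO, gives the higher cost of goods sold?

FIFO COGS: 291 @ $8.90 + 49 @ $7.90 + 354 @ $8.10 = $5,844.40
LIFO COGS: 304 @ $7.80 + 390 @ $10.70 = $6,544.20

LIFO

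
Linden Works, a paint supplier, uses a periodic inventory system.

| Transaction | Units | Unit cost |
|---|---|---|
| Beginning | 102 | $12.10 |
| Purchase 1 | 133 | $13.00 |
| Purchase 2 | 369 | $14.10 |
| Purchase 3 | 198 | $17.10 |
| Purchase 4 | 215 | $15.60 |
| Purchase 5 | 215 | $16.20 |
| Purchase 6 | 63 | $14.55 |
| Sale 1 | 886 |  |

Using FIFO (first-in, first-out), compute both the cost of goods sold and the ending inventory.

Sale 1 (886) [FIFO — oldest first]: 102 @ $12.10 + 133 @ $13.00 + 369 @ $14.10 + 198 @ $17.10 + 84 @ $15.60 = $12,862.30
Ending inventory: 131 @ $15.60 + 215 @ $16.20 + 63 @ $14.55 = $6,443.25
Check: goods available $19,305.55 = COGS $12,862.30 + ending $6,443.25

COGS = $12,862.30; ending inventory = $6,443.25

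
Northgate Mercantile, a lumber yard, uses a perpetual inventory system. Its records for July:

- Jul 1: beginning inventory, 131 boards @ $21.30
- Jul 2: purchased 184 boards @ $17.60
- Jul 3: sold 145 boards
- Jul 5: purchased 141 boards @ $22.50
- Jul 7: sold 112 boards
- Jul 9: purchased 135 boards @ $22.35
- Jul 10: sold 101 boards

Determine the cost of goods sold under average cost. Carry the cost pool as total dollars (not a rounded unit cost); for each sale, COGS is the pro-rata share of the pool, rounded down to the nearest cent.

COGS = $7,245.13

After Jul 1: 131 on hand, pool $2,790.30 (≈ $21.3000 each)
After Jul 2: 315 on hand, pool $6,028.70 (≈ $19.1387 each)
Jul 3, sell 145: 145/315 × $6,028.70 → $2,775.11
After Jul 5: 311 on hand, pool $6,426.09 (≈ $20.6627 each)
Jul 7, sell 112: 112/311 × $6,426.09 → $2,314.21
After Jul 9: 334 on hand, pool $7,129.13 (≈ $21.3447 each)
Jul 10, sell 101: 101/334 × $7,129.13 → $2,155.81
Total COGS = $2,775.11 + $2,314.21 + $2,155.81 = $7,245.13
Ending inventory (cost pool remaining) = $4,973.32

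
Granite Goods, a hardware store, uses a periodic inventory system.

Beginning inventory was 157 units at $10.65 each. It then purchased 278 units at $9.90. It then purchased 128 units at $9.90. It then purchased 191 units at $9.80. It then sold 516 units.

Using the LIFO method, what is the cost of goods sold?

COGS = $5,089.30

Sale 1 (516) [LIFO — newest first]: 191 @ $9.80 + 128 @ $9.90 + 197 @ $9.90 = $5,089.30
Ending inventory: 157 @ $10.65 + 81 @ $9.90 = $2,473.95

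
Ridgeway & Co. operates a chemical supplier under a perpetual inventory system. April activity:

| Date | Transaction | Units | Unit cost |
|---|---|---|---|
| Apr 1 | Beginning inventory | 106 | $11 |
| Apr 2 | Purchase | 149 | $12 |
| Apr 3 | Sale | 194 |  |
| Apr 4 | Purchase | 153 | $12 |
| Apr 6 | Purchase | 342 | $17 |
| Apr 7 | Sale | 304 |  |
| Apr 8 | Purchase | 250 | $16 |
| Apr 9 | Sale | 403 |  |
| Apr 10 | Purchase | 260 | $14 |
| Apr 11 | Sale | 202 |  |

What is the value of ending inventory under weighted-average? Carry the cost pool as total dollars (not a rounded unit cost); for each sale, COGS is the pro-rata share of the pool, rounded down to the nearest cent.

Ending inventory = $2,263.52

After Apr 1: 106 on hand, pool $1,166.00 (≈ $11.0000 each)
After Apr 2: 255 on hand, pool $2,954.00 (≈ $11.5843 each)
Apr 3, sell 194: 194/255 × $2,954.00 → $2,247.35
After Apr 4: 214 on hand, pool $2,542.65 (≈ $11.8815 each)
After Apr 6: 556 on hand, pool $8,356.65 (≈ $15.0299 each)
Apr 7, sell 304: 304/556 × $8,356.65 → $4,569.10
After Apr 8: 502 on hand, pool $7,787.55 (≈ $15.5130 each)
Apr 9, sell 403: 403/502 × $7,787.55 → $6,251.75
After Apr 10: 359 on hand, pool $5,175.80 (≈ $14.4173 each)
Apr 11, sell 202: 202/359 × $5,175.80 → $2,912.28
Total COGS = $2,247.35 + $4,569.10 + $6,251.75 + $2,912.28 = $15,980.48
Ending inventory (cost pool remaining) = $2,263.52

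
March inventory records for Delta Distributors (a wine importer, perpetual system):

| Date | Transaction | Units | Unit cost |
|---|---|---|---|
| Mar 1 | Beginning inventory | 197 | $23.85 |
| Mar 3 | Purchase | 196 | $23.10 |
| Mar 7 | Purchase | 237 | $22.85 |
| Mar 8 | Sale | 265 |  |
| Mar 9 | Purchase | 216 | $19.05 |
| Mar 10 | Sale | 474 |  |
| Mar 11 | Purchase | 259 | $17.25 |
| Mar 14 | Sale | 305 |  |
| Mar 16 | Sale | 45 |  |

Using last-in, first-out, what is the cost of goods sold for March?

COGS = $22,842.45

Mar 8, 265 sold [LIFO — newest first]: 237 @ $22.85 + 28 @ $23.10 = $6,062.25
Mar 10, 474 sold [LIFO — newest first]: 216 @ $19.05 + 168 @ $23.10 + 90 @ $23.85 = $10,142.10
Mar 14, 305 sold [LIFO — newest first]: 259 @ $17.25 + 46 @ $23.85 = $5,564.85
Mar 16, 45 sold [LIFO — newest first]: 45 @ $23.85 = $1,073.25
Total COGS = $6,062.25 + $10,142.10 + $5,564.85 + $1,073.25 = $22,842.45
Ending inventory: 16 @ $23.85 = $381.60
Check: goods available $23,224.05 = COGS $22,842.45 + ending $381.60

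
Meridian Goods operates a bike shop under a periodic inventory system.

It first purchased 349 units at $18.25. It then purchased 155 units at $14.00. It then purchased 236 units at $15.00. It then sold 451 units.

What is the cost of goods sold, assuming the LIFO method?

COGS = $6,805.00

Sale 1 (451) [LIFO — newest first]: 236 @ $15.00 + 155 @ $14.00 + 60 @ $18.25 = $6,805.00
Ending inventory: 289 @ $18.25 = $5,274.25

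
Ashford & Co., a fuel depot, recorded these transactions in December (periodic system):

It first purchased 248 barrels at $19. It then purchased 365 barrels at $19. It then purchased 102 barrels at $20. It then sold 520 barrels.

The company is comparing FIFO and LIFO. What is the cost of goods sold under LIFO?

COGS = $9,982

FIFO COGS: 248 @ $19 + 272 @ $19 = $9,880
LIFO COGS: 102 @ $20 + 365 @ $19 + 53 @ $19 = $9,982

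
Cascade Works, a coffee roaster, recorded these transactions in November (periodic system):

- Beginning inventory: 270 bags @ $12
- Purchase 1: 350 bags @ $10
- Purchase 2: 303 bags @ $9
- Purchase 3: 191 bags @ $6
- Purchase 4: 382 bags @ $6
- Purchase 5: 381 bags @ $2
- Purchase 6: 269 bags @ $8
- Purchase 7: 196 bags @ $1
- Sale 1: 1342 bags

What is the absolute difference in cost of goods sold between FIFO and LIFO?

$5,895

FIFO COGS: 270 @ $12 + 350 @ $10 + 303 @ $9 + 191 @ $6 + 228 @ $6 = $11,981
LIFO COGS: 196 @ $1 + 269 @ $8 + 381 @ $2 + 382 @ $6 + 114 @ $6 = $6,086
Difference = |$11,981 − $6,086| = $5,895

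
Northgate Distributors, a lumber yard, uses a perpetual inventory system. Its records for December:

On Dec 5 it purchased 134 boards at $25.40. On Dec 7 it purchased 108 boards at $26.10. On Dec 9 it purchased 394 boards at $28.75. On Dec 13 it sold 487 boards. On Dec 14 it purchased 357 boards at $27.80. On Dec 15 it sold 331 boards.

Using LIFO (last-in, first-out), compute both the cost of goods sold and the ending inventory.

COGS = $22,956.60; ending inventory = $4,517.90

Dec 13, 487 sold [LIFO — newest first]: 394 @ $28.75 + 93 @ $26.10 = $13,754.80
Dec 15, 331 sold [LIFO — newest first]: 331 @ $27.80 = $9,201.80
Total COGS = $13,754.80 + $9,201.80 = $22,956.60
Ending inventory: 134 @ $25.40 + 15 @ $26.10 + 26 @ $27.80 = $4,517.90
Check: goods available $27,474.50 = COGS $22,956.60 + ending $4,517.90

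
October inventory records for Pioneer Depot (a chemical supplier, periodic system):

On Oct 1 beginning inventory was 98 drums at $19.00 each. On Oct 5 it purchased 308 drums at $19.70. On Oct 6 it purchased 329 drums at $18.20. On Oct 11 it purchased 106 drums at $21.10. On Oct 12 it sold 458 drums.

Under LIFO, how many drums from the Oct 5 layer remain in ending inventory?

Oct 12, 458 sold [LIFO — newest first]: 106 @ $21.10 + 329 @ $18.20 + 23 @ $19.70 = $8,677.50
Ending inventory: 98 @ $19.00 + 285 @ $19.70 = $7,476.50

285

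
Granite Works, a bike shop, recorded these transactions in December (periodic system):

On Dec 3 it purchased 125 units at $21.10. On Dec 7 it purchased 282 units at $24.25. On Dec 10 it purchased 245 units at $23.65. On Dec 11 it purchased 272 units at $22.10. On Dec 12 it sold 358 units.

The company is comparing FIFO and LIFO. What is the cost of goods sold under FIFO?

FIFO COGS: 125 @ $21.10 + 233 @ $24.25 = $8,287.75
LIFO COGS: 272 @ $22.10 + 86 @ $23.65 = $8,045.10

COGS = $8,287.75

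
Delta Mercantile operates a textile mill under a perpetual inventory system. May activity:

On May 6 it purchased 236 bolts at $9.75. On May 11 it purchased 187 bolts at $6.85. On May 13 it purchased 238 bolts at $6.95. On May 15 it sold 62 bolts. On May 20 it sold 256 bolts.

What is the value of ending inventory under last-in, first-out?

Ending inventory = $3,033.95

May 15, 62 sold [LIFO — newest first]: 62 @ $6.95 = $430.90
May 20, 256 sold [LIFO — newest first]: 176 @ $6.95 + 80 @ $6.85 = $1,771.20
Total COGS = $430.90 + $1,771.20 = $2,202.10
Ending inventory: 236 @ $9.75 + 107 @ $6.85 = $3,033.95
Check: goods available $5,236.05 = COGS $2,202.10 + ending $3,033.95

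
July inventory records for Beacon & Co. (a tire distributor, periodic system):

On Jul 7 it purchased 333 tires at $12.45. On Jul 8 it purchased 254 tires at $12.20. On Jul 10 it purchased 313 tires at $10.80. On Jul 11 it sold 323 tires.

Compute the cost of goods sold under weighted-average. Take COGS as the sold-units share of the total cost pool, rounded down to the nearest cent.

Jul 11, sell 323: 323/900 × $10,625.05 → $3,813.21
Ending inventory (cost pool remaining) = $6,811.84
Check: goods available $10,625.05 = COGS $3,813.21 + ending $6,811.84

COGS = $3,813.21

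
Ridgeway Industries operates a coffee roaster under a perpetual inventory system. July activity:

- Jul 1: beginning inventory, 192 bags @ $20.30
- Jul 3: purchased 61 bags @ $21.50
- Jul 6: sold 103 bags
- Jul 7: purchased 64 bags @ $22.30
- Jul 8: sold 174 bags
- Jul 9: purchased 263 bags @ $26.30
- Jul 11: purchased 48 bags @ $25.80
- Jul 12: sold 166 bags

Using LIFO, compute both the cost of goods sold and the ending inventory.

Jul 6, 103 sold [LIFO — newest first]: 61 @ $21.50 + 42 @ $20.30 = $2,164.10
Jul 8, 174 sold [LIFO — newest first]: 64 @ $22.30 + 110 @ $20.30 = $3,660.20
Jul 12, 166 sold [LIFO — newest first]: 48 @ $25.80 + 118 @ $26.30 = $4,341.80
Total COGS = $2,164.10 + $3,660.20 + $4,341.80 = $10,166.10
Ending inventory: 40 @ $20.30 + 145 @ $26.30 = $4,625.50
Check: goods available $14,791.60 = COGS $10,166.10 + ending $4,625.50

COGS = $10,166.10; ending inventory = $4,625.50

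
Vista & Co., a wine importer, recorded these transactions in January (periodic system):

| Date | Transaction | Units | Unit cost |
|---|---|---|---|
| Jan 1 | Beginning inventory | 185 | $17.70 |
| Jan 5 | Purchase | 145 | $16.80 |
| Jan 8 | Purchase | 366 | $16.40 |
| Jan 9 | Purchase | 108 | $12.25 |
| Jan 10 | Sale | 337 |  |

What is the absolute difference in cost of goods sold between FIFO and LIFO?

$746.70

FIFO COGS: 185 @ $17.70 + 145 @ $16.80 + 7 @ $16.40 = $5,825.30
LIFO COGS: 108 @ $12.25 + 229 @ $16.40 = $5,078.60
Difference = |$5,825.30 − $5,078.60| = $746.70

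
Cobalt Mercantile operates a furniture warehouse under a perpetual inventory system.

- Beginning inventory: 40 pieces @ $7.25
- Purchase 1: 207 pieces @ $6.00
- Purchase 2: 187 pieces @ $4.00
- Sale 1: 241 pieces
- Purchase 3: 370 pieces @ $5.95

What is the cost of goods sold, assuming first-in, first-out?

COGS = $1,496.00

Sale 1 (241) [FIFO — oldest first]: 40 @ $7.25 + 201 @ $6.00 = $1,496.00
Ending inventory: 6 @ $6.00 + 187 @ $4.00 + 370 @ $5.95 = $2,985.50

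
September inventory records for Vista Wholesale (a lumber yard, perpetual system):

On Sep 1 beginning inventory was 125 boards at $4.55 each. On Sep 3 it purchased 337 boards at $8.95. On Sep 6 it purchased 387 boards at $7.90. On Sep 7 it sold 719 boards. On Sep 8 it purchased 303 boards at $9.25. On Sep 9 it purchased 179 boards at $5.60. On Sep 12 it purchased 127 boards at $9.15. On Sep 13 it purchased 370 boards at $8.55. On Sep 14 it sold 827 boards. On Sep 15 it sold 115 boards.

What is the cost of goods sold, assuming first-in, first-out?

COGS = $13,345.05

Sep 7, 719 sold [FIFO — oldest first]: 125 @ $4.55 + 337 @ $8.95 + 257 @ $7.90 = $5,615.20
Sep 14, 827 sold [FIFO — oldest first]: 130 @ $7.90 + 303 @ $9.25 + 179 @ $5.60 + 127 @ $9.15 + 88 @ $8.55 = $6,746.60
Sep 15, 115 sold [FIFO — oldest first]: 115 @ $8.55 = $983.25
Total COGS = $5,615.20 + $6,746.60 + $983.25 = $13,345.05
Ending inventory: 167 @ $8.55 = $1,427.85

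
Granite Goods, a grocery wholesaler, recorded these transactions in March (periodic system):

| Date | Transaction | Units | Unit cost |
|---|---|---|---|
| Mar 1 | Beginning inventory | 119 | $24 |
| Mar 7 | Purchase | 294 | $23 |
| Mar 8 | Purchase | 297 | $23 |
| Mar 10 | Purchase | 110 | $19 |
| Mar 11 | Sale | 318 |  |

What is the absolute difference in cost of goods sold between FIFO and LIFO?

FIFO COGS: 119 @ $24 + 199 @ $23 = $7,433
LIFO COGS: 110 @ $19 + 208 @ $23 = $6,874
Difference = |$7,433 − $6,874| = $559

$559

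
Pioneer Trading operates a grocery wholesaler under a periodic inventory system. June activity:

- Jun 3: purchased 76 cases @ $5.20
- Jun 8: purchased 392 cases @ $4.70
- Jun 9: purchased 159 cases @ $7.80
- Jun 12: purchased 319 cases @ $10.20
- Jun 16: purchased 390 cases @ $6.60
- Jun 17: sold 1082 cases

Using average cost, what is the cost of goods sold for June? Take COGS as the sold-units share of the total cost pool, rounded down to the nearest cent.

Jun 17, sell 1082: 1082/1336 × $9,305.60 → $7,536.42
Ending inventory (cost pool remaining) = $1,769.18

COGS = $7,536.42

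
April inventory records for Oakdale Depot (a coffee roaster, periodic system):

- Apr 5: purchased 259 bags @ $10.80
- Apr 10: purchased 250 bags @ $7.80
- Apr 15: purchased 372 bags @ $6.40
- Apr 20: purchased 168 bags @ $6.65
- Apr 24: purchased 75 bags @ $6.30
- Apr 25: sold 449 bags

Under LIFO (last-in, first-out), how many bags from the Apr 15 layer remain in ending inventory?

166

Apr 25, 449 sold [LIFO — newest first]: 75 @ $6.30 + 168 @ $6.65 + 206 @ $6.40 = $2,908.10
Ending inventory: 259 @ $10.80 + 250 @ $7.80 + 166 @ $6.40 = $5,809.60
Check: goods available $8,717.70 = COGS $2,908.10 + ending $5,809.60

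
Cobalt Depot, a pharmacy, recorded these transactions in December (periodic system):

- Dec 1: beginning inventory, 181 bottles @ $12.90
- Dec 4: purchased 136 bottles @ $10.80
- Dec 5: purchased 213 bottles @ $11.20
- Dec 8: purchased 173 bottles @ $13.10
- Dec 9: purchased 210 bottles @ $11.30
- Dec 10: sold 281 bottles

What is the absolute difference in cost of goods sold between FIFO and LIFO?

$111.80

FIFO COGS: 181 @ $12.90 + 100 @ $10.80 = $3,414.90
LIFO COGS: 210 @ $11.30 + 71 @ $13.10 = $3,303.10
Difference = |$3,414.90 − $3,303.10| = $111.80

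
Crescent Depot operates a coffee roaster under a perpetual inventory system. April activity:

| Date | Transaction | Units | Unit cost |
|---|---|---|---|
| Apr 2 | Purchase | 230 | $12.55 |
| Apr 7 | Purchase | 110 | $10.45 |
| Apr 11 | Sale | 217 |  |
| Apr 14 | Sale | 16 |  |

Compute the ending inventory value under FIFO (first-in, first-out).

Ending inventory = $1,118.15

Apr 11, 217 sold [FIFO — oldest first]: 217 @ $12.55 = $2,723.35
Apr 14, 16 sold [FIFO — oldest first]: 13 @ $12.55 + 3 @ $10.45 = $194.50
Total COGS = $2,723.35 + $194.50 = $2,917.85
Ending inventory: 107 @ $10.45 = $1,118.15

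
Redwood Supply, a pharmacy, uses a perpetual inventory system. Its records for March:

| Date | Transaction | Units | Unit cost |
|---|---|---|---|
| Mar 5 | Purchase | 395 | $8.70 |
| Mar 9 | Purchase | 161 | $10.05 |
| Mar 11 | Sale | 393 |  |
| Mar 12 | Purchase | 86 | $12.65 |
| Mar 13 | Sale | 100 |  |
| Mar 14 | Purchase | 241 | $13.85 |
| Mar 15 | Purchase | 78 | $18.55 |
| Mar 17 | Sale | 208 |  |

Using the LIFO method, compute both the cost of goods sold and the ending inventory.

COGS = $8,093.55; ending inventory = $2,833.65

Mar 11, 393 sold [LIFO — newest first]: 161 @ $10.05 + 232 @ $8.70 = $3,636.45
Mar 13, 100 sold [LIFO — newest first]: 86 @ $12.65 + 14 @ $8.70 = $1,209.70
Mar 17, 208 sold [LIFO — newest first]: 78 @ $18.55 + 130 @ $13.85 = $3,247.40
Total COGS = $3,636.45 + $1,209.70 + $3,247.40 = $8,093.55
Ending inventory: 149 @ $8.70 + 111 @ $13.85 = $2,833.65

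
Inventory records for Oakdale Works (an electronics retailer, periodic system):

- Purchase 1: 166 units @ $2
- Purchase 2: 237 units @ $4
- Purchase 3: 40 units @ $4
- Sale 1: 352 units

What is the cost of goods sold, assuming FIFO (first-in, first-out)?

Sale 1 (352) [FIFO — oldest first]: 166 @ $2 + 186 @ $4 = $1,076
Ending inventory: 51 @ $4 + 40 @ $4 = $364

COGS = $1,076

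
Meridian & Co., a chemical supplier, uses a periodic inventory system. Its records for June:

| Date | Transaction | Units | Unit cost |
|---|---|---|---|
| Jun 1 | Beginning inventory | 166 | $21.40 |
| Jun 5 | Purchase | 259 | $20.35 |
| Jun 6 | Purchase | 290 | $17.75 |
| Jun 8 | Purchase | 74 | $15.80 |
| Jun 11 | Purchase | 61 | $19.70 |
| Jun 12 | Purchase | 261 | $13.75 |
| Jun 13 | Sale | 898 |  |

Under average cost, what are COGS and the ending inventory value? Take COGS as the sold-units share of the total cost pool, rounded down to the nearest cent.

COGS = $16,109.19; ending inventory = $3,821.01

Jun 13, sell 898: 898/1111 × $19,930.20 → $16,109.19
Ending inventory (cost pool remaining) = $3,821.01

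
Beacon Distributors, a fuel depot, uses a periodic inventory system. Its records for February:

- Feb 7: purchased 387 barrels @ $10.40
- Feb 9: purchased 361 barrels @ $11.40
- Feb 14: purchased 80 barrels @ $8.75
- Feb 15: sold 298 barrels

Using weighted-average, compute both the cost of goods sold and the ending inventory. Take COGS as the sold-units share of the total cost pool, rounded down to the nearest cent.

Feb 15, sell 298: 298/828 × $8,840.20 → $3,181.61
Ending inventory (cost pool remaining) = $5,658.59

COGS = $3,181.61; ending inventory = $5,658.59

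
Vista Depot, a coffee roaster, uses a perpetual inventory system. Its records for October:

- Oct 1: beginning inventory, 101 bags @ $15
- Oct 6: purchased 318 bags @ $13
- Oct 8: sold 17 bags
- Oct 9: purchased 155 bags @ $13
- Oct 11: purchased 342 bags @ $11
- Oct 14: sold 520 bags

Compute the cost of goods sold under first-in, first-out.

Oct 8, 17 sold [FIFO — oldest first]: 17 @ $15 = $255
Oct 14, 520 sold [FIFO — oldest first]: 84 @ $15 + 318 @ $13 + 118 @ $13 = $6,928
Total COGS = $255 + $6,928 = $7,183
Ending inventory: 37 @ $13 + 342 @ $11 = $4,243

COGS = $7,183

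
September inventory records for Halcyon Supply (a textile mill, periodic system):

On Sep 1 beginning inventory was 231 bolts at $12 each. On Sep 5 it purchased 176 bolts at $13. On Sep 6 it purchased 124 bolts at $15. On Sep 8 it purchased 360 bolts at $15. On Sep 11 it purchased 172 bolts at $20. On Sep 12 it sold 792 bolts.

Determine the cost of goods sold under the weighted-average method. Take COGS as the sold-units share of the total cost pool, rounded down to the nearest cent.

COGS = $11,742.16

Sep 12, sell 792: 792/1063 × $15,760.00 → $11,742.16
Ending inventory (cost pool remaining) = $4,017.84
Check: goods available $15,760.00 = COGS $11,742.16 + ending $4,017.84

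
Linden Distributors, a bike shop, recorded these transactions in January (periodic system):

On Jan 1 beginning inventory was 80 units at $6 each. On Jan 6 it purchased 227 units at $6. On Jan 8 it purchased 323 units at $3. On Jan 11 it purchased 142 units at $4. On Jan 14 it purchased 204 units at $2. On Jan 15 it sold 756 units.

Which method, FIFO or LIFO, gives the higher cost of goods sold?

FIFO

FIFO COGS: 80 @ $6 + 227 @ $6 + 323 @ $3 + 126 @ $4 = $3,315
LIFO COGS: 204 @ $2 + 142 @ $4 + 323 @ $3 + 87 @ $6 = $2,467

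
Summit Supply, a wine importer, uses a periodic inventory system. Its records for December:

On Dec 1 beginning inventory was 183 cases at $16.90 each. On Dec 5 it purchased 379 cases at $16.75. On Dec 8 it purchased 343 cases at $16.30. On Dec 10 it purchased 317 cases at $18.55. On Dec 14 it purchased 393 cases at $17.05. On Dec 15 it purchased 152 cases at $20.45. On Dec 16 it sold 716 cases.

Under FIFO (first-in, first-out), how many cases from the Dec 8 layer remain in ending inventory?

189

Dec 16, 716 sold [FIFO — oldest first]: 183 @ $16.90 + 379 @ $16.75 + 154 @ $16.30 = $11,951.15
Ending inventory: 189 @ $16.30 + 317 @ $18.55 + 393 @ $17.05 + 152 @ $20.45 = $18,770.10
Check: goods available $30,721.25 = COGS $11,951.15 + ending $18,770.10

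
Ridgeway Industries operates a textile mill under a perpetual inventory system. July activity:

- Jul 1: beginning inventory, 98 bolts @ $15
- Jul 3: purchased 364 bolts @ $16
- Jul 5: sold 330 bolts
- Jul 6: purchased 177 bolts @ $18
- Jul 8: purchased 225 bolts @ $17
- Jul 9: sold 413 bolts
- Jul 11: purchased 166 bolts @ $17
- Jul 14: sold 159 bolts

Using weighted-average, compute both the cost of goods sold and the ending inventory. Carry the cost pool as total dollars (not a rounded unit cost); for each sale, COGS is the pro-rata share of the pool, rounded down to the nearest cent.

After Jul 1: 98 on hand, pool $1,470.00 (≈ $15.0000 each)
After Jul 3: 462 on hand, pool $7,294.00 (≈ $15.7879 each)
Jul 5, sell 330: 330/462 × $7,294.00 → $5,210.00
After Jul 6: 309 on hand, pool $5,270.00 (≈ $17.0550 each)
After Jul 8: 534 on hand, pool $9,095.00 (≈ $17.0318 each)
Jul 9, sell 413: 413/534 × $9,095.00 → $7,034.14
After Jul 11: 287 on hand, pool $4,882.86 (≈ $17.0134 each)
Jul 14, sell 159: 159/287 × $4,882.86 → $2,705.13
Total COGS = $5,210.00 + $7,034.14 + $2,705.13 = $14,949.27
Ending inventory (cost pool remaining) = $2,177.73
Check: goods available $17,127.00 = COGS $14,949.27 + ending $2,177.73

COGS = $14,949.27; ending inventory = $2,177.73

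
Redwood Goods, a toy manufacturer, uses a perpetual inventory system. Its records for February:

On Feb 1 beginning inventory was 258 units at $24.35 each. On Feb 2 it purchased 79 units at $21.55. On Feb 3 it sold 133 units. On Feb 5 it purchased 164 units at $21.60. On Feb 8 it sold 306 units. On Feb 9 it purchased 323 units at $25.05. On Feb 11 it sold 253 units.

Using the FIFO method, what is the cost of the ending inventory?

Feb 3, 133 sold [FIFO — oldest first]: 133 @ $24.35 = $3,238.55
Feb 8, 306 sold [FIFO — oldest first]: 125 @ $24.35 + 79 @ $21.55 + 102 @ $21.60 = $6,949.40
Feb 11, 253 sold [FIFO — oldest first]: 62 @ $21.60 + 191 @ $25.05 = $6,123.75
Total COGS = $3,238.55 + $6,949.40 + $6,123.75 = $16,311.70
Ending inventory: 132 @ $25.05 = $3,306.60
Check: goods available $19,618.30 = COGS $16,311.70 + ending $3,306.60

Ending inventory = $3,306.60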